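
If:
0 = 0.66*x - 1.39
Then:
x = 2.11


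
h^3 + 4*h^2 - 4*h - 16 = (h - 2)*(h + 2)*(h + 4)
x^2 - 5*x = x*(x - 5)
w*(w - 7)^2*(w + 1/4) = w^4 - 55*w^3/4 + 91*w^2/2 + 49*w/4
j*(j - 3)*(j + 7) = j^3 + 4*j^2 - 21*j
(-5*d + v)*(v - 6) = -5*d*v + 30*d + v^2 - 6*v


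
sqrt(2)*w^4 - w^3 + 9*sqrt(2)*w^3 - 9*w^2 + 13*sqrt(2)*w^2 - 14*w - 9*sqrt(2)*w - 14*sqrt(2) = (w + 2)*(w + 7)*(w - sqrt(2))*(sqrt(2)*w + 1)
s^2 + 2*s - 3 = (s - 1)*(s + 3)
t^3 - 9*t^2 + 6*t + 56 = (t - 7)*(t - 4)*(t + 2)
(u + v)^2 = u^2 + 2*u*v + v^2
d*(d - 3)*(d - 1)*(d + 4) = d^4 - 13*d^2 + 12*d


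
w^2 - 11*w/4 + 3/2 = (w - 2)*(w - 3/4)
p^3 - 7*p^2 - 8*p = p*(p - 8)*(p + 1)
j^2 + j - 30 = (j - 5)*(j + 6)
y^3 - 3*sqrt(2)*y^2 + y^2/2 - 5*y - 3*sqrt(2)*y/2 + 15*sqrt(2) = (y - 2)*(y + 5/2)*(y - 3*sqrt(2))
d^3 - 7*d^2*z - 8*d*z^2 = d*(d - 8*z)*(d + z)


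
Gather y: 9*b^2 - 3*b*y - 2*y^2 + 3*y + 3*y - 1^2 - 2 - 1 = 9*b^2 - 2*y^2 + y*(6 - 3*b) - 4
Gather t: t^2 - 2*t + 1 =t^2 - 2*t + 1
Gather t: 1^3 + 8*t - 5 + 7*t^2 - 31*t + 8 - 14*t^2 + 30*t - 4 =-7*t^2 + 7*t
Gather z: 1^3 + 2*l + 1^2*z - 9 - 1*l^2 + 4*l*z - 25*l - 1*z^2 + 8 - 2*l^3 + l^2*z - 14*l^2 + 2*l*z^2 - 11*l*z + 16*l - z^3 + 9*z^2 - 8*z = -2*l^3 - 15*l^2 - 7*l - z^3 + z^2*(2*l + 8) + z*(l^2 - 7*l - 7)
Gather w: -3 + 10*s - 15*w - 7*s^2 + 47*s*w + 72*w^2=-7*s^2 + 10*s + 72*w^2 + w*(47*s - 15) - 3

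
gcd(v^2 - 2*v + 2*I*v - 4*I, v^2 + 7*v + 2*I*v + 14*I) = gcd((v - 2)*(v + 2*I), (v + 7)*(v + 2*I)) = v + 2*I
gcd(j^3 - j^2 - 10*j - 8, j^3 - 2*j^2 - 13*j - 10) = j^2 + 3*j + 2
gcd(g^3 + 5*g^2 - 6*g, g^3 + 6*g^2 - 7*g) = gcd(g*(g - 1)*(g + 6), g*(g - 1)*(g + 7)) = g^2 - g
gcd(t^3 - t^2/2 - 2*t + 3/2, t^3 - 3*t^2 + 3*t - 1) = t^2 - 2*t + 1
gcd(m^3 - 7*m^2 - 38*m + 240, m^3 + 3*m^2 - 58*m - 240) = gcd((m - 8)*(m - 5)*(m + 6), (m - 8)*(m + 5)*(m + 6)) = m^2 - 2*m - 48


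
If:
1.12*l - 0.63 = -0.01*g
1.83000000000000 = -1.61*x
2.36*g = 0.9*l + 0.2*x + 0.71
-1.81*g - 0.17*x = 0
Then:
No Solution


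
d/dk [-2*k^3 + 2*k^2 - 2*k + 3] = -6*k^2 + 4*k - 2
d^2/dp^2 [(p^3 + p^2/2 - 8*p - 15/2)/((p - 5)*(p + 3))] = 12*(2*p^3 + 15*p^2 + 60*p + 35)/(p^6 - 6*p^5 - 33*p^4 + 172*p^3 + 495*p^2 - 1350*p - 3375)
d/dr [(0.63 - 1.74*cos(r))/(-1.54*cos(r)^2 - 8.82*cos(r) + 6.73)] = (2.6796*cos(r)^2 - 1.9404*cos(r) + 6.1536)*sin(r)/(2.3716*cos(r)^4 + 27.1656*cos(r)^3 + 57.064*cos(r)^2 - 118.7172*cos(r) + 45.2929)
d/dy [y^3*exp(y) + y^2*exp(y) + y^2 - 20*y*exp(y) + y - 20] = y^3*exp(y) + 4*y^2*exp(y) - 18*y*exp(y) + 2*y - 20*exp(y) + 1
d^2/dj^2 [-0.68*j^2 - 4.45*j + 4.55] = -1.36000000000000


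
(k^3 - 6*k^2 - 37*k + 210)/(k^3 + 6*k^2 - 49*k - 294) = (k - 5)/(k + 7)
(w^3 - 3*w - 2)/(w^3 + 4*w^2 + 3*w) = (w^2 - w - 2)/(w*(w + 3))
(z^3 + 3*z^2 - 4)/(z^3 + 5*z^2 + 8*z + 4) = (z - 1)/(z + 1)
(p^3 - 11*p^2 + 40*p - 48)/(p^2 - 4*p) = p - 7 + 12/p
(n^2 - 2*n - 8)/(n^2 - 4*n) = (n + 2)/n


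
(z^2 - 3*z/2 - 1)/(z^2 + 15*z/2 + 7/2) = (z - 2)/(z + 7)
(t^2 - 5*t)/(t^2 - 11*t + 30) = t/(t - 6)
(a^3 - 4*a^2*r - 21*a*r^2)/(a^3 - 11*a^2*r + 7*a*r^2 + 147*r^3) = a/(a - 7*r)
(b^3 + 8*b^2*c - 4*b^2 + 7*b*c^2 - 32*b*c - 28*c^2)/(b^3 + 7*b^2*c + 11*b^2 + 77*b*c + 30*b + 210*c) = (b^2 + b*c - 4*b - 4*c)/(b^2 + 11*b + 30)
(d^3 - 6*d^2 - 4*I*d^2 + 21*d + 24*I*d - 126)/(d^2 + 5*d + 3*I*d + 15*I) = (d^2 - d*(6 + 7*I) + 42*I)/(d + 5)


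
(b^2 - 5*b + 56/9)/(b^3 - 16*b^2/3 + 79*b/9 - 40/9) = (3*b - 7)/(3*b^2 - 8*b + 5)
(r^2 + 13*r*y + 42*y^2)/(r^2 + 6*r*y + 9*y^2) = (r^2 + 13*r*y + 42*y^2)/(r^2 + 6*r*y + 9*y^2)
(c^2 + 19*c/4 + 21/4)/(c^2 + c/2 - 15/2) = (4*c + 7)/(2*(2*c - 5))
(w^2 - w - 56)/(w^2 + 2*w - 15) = (w^2 - w - 56)/(w^2 + 2*w - 15)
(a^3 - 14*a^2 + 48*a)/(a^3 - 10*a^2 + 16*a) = (a - 6)/(a - 2)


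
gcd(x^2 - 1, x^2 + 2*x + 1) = x + 1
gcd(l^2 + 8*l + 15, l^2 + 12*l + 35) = l + 5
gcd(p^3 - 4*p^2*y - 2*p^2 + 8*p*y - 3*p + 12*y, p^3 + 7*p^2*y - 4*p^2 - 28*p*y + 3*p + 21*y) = p - 3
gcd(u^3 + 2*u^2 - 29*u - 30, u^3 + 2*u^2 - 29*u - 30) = u^3 + 2*u^2 - 29*u - 30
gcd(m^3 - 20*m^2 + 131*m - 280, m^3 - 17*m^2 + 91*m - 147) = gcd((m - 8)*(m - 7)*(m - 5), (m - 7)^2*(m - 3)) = m - 7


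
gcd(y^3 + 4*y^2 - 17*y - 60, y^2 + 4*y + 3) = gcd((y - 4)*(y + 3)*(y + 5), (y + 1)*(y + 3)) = y + 3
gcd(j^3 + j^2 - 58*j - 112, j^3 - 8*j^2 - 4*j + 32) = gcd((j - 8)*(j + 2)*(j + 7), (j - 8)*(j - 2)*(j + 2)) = j^2 - 6*j - 16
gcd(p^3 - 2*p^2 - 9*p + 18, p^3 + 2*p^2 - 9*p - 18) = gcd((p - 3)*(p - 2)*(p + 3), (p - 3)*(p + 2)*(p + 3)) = p^2 - 9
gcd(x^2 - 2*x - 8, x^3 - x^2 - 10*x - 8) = x^2 - 2*x - 8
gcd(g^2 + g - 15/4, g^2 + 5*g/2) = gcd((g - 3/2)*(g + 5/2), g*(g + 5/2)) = g + 5/2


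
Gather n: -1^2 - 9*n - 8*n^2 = -8*n^2 - 9*n - 1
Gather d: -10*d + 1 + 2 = 3 - 10*d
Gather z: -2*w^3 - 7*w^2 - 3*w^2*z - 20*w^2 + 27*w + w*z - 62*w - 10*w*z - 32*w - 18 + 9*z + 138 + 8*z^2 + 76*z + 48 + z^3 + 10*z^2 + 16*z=-2*w^3 - 27*w^2 - 67*w + z^3 + 18*z^2 + z*(-3*w^2 - 9*w + 101) + 168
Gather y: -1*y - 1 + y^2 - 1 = y^2 - y - 2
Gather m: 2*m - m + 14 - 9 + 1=m + 6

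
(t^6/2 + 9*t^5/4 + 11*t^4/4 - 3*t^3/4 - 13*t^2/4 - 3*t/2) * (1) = t^6/2 + 9*t^5/4 + 11*t^4/4 - 3*t^3/4 - 13*t^2/4 - 3*t/2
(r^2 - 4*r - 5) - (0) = r^2 - 4*r - 5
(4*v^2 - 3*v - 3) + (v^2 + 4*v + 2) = 5*v^2 + v - 1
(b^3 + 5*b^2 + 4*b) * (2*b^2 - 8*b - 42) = 2*b^5 + 2*b^4 - 74*b^3 - 242*b^2 - 168*b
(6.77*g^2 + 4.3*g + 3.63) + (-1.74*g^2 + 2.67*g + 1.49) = 5.03*g^2 + 6.97*g + 5.12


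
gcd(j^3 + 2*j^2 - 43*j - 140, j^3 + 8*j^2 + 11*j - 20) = j^2 + 9*j + 20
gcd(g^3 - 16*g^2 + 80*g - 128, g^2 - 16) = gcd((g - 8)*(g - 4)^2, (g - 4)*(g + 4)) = g - 4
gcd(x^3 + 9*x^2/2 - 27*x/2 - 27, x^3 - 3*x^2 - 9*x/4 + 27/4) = x^2 - 3*x/2 - 9/2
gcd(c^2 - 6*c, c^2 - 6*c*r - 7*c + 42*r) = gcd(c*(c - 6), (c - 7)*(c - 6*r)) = 1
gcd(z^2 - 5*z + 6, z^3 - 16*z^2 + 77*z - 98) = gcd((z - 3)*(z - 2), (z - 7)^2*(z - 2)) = z - 2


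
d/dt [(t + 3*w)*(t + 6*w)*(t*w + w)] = w*(3*t^2 + 18*t*w + 2*t + 18*w^2 + 9*w)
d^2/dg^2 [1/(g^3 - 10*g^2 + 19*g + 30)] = 2*((10 - 3*g)*(g^3 - 10*g^2 + 19*g + 30) + (3*g^2 - 20*g + 19)^2)/(g^3 - 10*g^2 + 19*g + 30)^3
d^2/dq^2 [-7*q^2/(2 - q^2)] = 28*(3*q^2 + 2)/(q^6 - 6*q^4 + 12*q^2 - 8)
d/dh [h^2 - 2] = 2*h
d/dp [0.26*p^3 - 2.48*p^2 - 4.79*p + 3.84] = 0.78*p^2 - 4.96*p - 4.79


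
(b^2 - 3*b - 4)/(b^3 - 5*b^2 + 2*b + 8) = 1/(b - 2)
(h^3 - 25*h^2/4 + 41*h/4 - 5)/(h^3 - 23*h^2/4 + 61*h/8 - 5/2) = 2*(h - 1)/(2*h - 1)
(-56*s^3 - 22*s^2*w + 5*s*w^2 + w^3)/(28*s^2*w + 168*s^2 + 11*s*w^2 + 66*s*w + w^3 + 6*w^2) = (-8*s^2 - 2*s*w + w^2)/(4*s*w + 24*s + w^2 + 6*w)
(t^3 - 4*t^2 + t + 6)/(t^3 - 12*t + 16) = (t^2 - 2*t - 3)/(t^2 + 2*t - 8)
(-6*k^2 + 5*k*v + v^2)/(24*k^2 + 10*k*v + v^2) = (-k + v)/(4*k + v)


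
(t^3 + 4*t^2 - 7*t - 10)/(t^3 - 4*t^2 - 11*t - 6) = (t^2 + 3*t - 10)/(t^2 - 5*t - 6)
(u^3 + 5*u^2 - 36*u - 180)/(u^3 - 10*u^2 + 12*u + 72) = (u^2 + 11*u + 30)/(u^2 - 4*u - 12)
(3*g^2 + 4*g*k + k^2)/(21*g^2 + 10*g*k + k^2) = (g + k)/(7*g + k)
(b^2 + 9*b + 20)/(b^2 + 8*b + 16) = (b + 5)/(b + 4)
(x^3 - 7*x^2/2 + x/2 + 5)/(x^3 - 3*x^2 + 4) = (x - 5/2)/(x - 2)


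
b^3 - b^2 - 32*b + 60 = (b - 5)*(b - 2)*(b + 6)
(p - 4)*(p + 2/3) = p^2 - 10*p/3 - 8/3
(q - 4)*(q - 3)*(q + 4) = q^3 - 3*q^2 - 16*q + 48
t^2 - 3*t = t*(t - 3)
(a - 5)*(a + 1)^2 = a^3 - 3*a^2 - 9*a - 5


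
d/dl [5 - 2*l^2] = -4*l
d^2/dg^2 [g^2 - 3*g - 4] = 2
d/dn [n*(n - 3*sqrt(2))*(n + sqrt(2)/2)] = 3*n^2 - 5*sqrt(2)*n - 3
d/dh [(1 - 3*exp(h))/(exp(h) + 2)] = -7*exp(h)/(exp(h) + 2)^2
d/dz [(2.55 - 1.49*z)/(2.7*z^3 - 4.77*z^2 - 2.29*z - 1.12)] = (8.046*z^3 - 27.7623*z^2 + 24.327*z + 7.5083)/(7.29*z^6 - 25.758*z^5 + 10.3869*z^4 + 15.7986*z^3 + 15.9289*z^2 + 5.1296*z + 1.2544)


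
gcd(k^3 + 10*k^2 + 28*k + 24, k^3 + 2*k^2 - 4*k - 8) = k^2 + 4*k + 4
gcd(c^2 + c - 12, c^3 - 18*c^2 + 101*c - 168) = c - 3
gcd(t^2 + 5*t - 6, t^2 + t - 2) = t - 1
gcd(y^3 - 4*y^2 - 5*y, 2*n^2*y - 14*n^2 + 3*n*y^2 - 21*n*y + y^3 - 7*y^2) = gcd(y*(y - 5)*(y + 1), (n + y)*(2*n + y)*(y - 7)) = 1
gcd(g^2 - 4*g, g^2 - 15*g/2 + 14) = g - 4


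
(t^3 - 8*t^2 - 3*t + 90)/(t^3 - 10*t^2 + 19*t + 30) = (t + 3)/(t + 1)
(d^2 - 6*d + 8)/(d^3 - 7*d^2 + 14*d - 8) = 1/(d - 1)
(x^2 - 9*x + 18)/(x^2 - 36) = (x - 3)/(x + 6)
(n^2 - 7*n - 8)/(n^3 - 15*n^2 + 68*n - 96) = (n + 1)/(n^2 - 7*n + 12)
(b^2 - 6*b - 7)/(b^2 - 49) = (b + 1)/(b + 7)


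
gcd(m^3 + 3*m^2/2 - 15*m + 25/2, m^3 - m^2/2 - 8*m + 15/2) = m^2 - 7*m/2 + 5/2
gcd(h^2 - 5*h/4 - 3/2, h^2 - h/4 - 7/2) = h - 2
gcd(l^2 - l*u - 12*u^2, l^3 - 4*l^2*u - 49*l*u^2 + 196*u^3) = -l + 4*u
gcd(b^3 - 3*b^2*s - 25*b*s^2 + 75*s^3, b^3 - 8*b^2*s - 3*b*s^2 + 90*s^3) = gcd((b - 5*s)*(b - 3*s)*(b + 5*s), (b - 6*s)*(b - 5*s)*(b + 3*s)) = -b + 5*s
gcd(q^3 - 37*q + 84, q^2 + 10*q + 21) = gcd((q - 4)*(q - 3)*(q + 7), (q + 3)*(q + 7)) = q + 7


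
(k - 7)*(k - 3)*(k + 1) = k^3 - 9*k^2 + 11*k + 21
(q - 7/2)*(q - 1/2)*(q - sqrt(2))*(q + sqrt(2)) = q^4 - 4*q^3 - q^2/4 + 8*q - 7/2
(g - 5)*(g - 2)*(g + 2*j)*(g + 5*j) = g^4 + 7*g^3*j - 7*g^3 + 10*g^2*j^2 - 49*g^2*j + 10*g^2 - 70*g*j^2 + 70*g*j + 100*j^2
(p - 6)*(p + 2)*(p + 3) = p^3 - p^2 - 24*p - 36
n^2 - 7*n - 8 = (n - 8)*(n + 1)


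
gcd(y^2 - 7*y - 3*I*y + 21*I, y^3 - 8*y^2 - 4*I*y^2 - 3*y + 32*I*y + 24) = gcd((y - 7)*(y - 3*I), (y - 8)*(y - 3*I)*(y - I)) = y - 3*I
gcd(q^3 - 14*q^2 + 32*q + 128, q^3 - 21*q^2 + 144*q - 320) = q^2 - 16*q + 64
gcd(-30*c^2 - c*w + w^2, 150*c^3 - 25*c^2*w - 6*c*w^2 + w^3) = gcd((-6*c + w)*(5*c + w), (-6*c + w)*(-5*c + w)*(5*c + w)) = -30*c^2 - c*w + w^2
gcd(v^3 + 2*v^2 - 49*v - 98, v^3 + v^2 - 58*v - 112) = v^2 + 9*v + 14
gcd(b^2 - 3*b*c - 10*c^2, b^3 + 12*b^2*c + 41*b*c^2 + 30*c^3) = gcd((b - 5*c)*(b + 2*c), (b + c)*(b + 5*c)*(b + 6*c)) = 1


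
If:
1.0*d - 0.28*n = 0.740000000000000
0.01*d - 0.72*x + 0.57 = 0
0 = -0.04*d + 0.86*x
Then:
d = 24.27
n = 84.03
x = 1.13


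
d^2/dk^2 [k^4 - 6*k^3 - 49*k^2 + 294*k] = 12*k^2 - 36*k - 98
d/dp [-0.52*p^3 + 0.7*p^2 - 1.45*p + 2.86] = -1.56*p^2 + 1.4*p - 1.45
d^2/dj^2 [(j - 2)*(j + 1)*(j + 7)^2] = 12*j^2 + 78*j + 66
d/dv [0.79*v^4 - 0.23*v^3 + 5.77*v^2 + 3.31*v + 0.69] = 3.16*v^3 - 0.69*v^2 + 11.54*v + 3.31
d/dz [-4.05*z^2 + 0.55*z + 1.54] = 0.55 - 8.1*z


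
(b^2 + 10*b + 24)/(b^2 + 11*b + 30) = (b + 4)/(b + 5)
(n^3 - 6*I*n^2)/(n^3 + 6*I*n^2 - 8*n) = n*(n - 6*I)/(n^2 + 6*I*n - 8)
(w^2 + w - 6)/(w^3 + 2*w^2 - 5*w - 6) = 1/(w + 1)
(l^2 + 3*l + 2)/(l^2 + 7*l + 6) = (l + 2)/(l + 6)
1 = 1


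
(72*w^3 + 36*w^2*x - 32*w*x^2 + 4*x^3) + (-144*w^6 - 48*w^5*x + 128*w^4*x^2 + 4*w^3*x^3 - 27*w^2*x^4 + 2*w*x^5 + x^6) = -144*w^6 - 48*w^5*x + 128*w^4*x^2 + 4*w^3*x^3 + 72*w^3 - 27*w^2*x^4 + 36*w^2*x + 2*w*x^5 - 32*w*x^2 + x^6 + 4*x^3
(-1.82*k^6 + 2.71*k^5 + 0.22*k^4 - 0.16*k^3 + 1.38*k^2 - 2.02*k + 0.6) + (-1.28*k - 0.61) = -1.82*k^6 + 2.71*k^5 + 0.22*k^4 - 0.16*k^3 + 1.38*k^2 - 3.3*k - 0.01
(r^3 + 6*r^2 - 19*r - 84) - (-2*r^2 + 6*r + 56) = r^3 + 8*r^2 - 25*r - 140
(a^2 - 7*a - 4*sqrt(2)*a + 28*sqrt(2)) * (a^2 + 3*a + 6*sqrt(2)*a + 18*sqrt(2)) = a^4 - 4*a^3 + 2*sqrt(2)*a^3 - 69*a^2 - 8*sqrt(2)*a^2 - 42*sqrt(2)*a + 192*a + 1008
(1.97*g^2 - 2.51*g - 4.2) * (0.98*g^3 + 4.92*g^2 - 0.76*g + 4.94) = 1.9306*g^5 + 7.2326*g^4 - 17.9624*g^3 - 9.0246*g^2 - 9.2074*g - 20.748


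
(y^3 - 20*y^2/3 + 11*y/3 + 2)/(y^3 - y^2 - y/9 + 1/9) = 3*(y - 6)/(3*y - 1)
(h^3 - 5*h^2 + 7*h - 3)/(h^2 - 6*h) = (h^3 - 5*h^2 + 7*h - 3)/(h*(h - 6))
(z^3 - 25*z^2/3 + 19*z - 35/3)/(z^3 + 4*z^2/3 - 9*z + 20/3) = (3*z^2 - 22*z + 35)/(3*z^2 + 7*z - 20)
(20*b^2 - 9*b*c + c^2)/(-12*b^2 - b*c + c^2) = (-5*b + c)/(3*b + c)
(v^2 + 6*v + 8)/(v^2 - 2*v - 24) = (v + 2)/(v - 6)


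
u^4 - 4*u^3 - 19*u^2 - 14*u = u*(u - 7)*(u + 1)*(u + 2)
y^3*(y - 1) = y^4 - y^3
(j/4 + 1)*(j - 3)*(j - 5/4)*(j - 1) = j^4/4 - 5*j^3/16 - 13*j^2/4 + 113*j/16 - 15/4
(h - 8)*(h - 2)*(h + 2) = h^3 - 8*h^2 - 4*h + 32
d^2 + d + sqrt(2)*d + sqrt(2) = (d + 1)*(d + sqrt(2))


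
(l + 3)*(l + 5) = l^2 + 8*l + 15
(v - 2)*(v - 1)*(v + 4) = v^3 + v^2 - 10*v + 8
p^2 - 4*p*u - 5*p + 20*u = (p - 5)*(p - 4*u)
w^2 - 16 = (w - 4)*(w + 4)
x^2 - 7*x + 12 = (x - 4)*(x - 3)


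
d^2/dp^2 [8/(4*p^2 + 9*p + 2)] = 16*(-16*p^2 - 36*p + (8*p + 9)^2 - 8)/(4*p^2 + 9*p + 2)^3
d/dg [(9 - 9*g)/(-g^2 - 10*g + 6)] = 9*(g^2 + 10*g - 2*(g - 1)*(g + 5) - 6)/(g^2 + 10*g - 6)^2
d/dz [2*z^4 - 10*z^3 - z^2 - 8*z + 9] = 8*z^3 - 30*z^2 - 2*z - 8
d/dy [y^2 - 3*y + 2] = 2*y - 3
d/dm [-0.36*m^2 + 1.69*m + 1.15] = 1.69 - 0.72*m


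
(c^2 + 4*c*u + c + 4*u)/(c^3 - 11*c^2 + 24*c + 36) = (c + 4*u)/(c^2 - 12*c + 36)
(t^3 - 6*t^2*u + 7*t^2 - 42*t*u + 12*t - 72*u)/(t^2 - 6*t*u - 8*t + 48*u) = (t^2 + 7*t + 12)/(t - 8)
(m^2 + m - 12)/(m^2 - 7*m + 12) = (m + 4)/(m - 4)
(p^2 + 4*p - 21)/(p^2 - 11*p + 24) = (p + 7)/(p - 8)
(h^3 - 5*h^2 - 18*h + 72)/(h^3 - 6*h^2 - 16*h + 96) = (h - 3)/(h - 4)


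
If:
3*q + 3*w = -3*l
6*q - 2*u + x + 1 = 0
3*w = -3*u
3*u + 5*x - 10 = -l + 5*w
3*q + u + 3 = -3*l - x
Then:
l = -1/3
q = -16/9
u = -19/9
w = 19/9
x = 49/9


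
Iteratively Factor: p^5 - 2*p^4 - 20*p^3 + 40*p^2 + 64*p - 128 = (p + 2)*(p^4 - 4*p^3 - 12*p^2 + 64*p - 64) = (p - 2)*(p + 2)*(p^3 - 2*p^2 - 16*p + 32) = (p - 2)^2*(p + 2)*(p^2 - 16) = (p - 2)^2*(p + 2)*(p + 4)*(p - 4)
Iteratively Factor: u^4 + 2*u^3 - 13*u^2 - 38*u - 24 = (u + 3)*(u^3 - u^2 - 10*u - 8) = (u - 4)*(u + 3)*(u^2 + 3*u + 2) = (u - 4)*(u + 2)*(u + 3)*(u + 1)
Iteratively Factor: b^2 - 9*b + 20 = (b - 4)*(b - 5)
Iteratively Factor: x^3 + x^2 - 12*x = (x + 4)*(x^2 - 3*x) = (x - 3)*(x + 4)*(x)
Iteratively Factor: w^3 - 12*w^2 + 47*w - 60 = (w - 3)*(w^2 - 9*w + 20) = (w - 5)*(w - 3)*(w - 4)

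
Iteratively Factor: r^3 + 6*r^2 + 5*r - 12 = (r - 1)*(r^2 + 7*r + 12) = (r - 1)*(r + 4)*(r + 3)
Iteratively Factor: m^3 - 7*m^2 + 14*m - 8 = (m - 2)*(m^2 - 5*m + 4) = (m - 2)*(m - 1)*(m - 4)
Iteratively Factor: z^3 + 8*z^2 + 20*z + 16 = (z + 2)*(z^2 + 6*z + 8) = (z + 2)*(z + 4)*(z + 2)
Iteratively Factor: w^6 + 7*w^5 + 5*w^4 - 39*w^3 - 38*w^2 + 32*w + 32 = (w - 1)*(w^5 + 8*w^4 + 13*w^3 - 26*w^2 - 64*w - 32) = (w - 1)*(w + 4)*(w^4 + 4*w^3 - 3*w^2 - 14*w - 8) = (w - 1)*(w + 4)^2*(w^3 - 3*w - 2) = (w - 1)*(w + 1)*(w + 4)^2*(w^2 - w - 2) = (w - 1)*(w + 1)^2*(w + 4)^2*(w - 2)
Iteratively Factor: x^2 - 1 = (x - 1)*(x + 1)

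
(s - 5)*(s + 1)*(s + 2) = s^3 - 2*s^2 - 13*s - 10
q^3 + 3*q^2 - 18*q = q*(q - 3)*(q + 6)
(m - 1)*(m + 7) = m^2 + 6*m - 7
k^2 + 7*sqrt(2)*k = k*(k + 7*sqrt(2))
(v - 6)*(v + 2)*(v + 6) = v^3 + 2*v^2 - 36*v - 72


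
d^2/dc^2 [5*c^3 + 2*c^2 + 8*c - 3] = 30*c + 4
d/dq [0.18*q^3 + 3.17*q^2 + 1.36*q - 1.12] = 0.54*q^2 + 6.34*q + 1.36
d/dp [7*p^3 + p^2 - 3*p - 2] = 21*p^2 + 2*p - 3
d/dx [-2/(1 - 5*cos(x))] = 10*sin(x)/(5*cos(x) - 1)^2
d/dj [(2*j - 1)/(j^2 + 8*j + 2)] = 2*(-j^2 + j + 6)/(j^4 + 16*j^3 + 68*j^2 + 32*j + 4)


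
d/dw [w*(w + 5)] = 2*w + 5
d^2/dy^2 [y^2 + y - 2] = 2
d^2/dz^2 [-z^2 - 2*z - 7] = -2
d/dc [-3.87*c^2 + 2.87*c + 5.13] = 2.87 - 7.74*c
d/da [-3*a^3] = -9*a^2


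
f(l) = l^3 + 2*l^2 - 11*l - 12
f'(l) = 3*l^2 + 4*l - 11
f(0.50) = -16.88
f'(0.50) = -8.25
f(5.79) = 185.46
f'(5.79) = 112.73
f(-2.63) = 12.57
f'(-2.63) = -0.77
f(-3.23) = 10.70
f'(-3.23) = 7.38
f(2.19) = -15.99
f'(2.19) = 12.15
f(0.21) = -14.21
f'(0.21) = -10.03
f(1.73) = -19.87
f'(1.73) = 4.90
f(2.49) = -11.55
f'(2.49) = 17.56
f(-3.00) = 12.00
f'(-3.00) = 4.00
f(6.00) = 210.00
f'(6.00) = 121.00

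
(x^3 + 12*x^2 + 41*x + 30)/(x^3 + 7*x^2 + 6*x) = (x + 5)/x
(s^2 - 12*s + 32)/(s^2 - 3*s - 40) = (s - 4)/(s + 5)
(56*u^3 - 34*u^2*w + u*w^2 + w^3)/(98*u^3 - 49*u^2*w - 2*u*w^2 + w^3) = (4*u - w)/(7*u - w)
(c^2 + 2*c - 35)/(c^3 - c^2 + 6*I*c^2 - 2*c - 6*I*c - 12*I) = (c^2 + 2*c - 35)/(c^3 + c^2*(-1 + 6*I) + c*(-2 - 6*I) - 12*I)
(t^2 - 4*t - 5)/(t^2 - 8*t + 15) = (t + 1)/(t - 3)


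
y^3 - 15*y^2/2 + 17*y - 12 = (y - 4)*(y - 2)*(y - 3/2)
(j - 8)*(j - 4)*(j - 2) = j^3 - 14*j^2 + 56*j - 64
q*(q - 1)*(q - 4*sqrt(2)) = q^3 - 4*sqrt(2)*q^2 - q^2 + 4*sqrt(2)*q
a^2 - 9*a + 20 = (a - 5)*(a - 4)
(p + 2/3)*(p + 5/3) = p^2 + 7*p/3 + 10/9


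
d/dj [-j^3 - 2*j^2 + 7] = j*(-3*j - 4)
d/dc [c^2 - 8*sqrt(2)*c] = 2*c - 8*sqrt(2)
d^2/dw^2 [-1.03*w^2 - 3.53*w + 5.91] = -2.06000000000000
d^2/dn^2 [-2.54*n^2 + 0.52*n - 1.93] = -5.08000000000000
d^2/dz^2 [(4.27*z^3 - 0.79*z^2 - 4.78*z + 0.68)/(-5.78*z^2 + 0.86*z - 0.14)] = (1.13686837721616e-13*z^4 + 327.832552*z^3 - 137.057232*z^2 - 3.42914399999999*z + 1.276648)/(193.100552*z^6 - 86.193672*z^5 + 26.856192*z^4 - 4.811528*z^3 + 0.650496*z^2 - 0.050568*z + 0.002744)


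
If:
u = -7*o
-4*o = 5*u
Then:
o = 0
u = 0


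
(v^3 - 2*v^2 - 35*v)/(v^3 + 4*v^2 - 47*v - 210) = v/(v + 6)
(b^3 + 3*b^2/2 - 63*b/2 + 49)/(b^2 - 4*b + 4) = (2*b^2 + 7*b - 49)/(2*(b - 2))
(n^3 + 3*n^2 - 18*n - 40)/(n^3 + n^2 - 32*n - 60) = (n - 4)/(n - 6)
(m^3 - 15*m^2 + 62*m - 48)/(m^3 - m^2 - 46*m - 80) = (m^2 - 7*m + 6)/(m^2 + 7*m + 10)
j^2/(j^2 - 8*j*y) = j/(j - 8*y)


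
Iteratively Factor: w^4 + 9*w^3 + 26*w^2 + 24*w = (w + 2)*(w^3 + 7*w^2 + 12*w) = w*(w + 2)*(w^2 + 7*w + 12) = w*(w + 2)*(w + 4)*(w + 3)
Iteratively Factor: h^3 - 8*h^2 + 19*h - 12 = (h - 1)*(h^2 - 7*h + 12) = (h - 3)*(h - 1)*(h - 4)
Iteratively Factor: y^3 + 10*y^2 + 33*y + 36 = (y + 4)*(y^2 + 6*y + 9) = (y + 3)*(y + 4)*(y + 3)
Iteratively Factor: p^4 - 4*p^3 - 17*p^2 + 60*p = (p)*(p^3 - 4*p^2 - 17*p + 60) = p*(p - 3)*(p^2 - p - 20) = p*(p - 5)*(p - 3)*(p + 4)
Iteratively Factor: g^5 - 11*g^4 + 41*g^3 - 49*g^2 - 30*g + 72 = (g - 2)*(g^4 - 9*g^3 + 23*g^2 - 3*g - 36) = (g - 3)*(g - 2)*(g^3 - 6*g^2 + 5*g + 12) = (g - 3)^2*(g - 2)*(g^2 - 3*g - 4) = (g - 3)^2*(g - 2)*(g + 1)*(g - 4)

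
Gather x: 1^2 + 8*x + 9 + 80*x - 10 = 88*x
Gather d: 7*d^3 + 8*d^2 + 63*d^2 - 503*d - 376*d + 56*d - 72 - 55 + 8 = 7*d^3 + 71*d^2 - 823*d - 119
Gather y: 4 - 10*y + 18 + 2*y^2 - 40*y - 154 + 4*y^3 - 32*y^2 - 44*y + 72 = 4*y^3 - 30*y^2 - 94*y - 60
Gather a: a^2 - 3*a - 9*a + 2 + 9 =a^2 - 12*a + 11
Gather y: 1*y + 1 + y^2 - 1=y^2 + y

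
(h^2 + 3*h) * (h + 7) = h^3 + 10*h^2 + 21*h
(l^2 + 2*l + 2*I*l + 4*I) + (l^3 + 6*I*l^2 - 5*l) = l^3 + l^2 + 6*I*l^2 - 3*l + 2*I*l + 4*I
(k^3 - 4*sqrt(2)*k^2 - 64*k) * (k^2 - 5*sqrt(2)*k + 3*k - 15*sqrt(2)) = k^5 - 9*sqrt(2)*k^4 + 3*k^4 - 27*sqrt(2)*k^3 - 24*k^3 - 72*k^2 + 320*sqrt(2)*k^2 + 960*sqrt(2)*k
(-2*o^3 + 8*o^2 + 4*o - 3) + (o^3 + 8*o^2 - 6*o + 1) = -o^3 + 16*o^2 - 2*o - 2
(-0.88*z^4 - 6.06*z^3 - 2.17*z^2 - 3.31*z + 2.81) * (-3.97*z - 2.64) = 3.4936*z^5 + 26.3814*z^4 + 24.6133*z^3 + 18.8695*z^2 - 2.4173*z - 7.4184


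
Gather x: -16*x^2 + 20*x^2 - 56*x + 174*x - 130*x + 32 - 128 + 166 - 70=4*x^2 - 12*x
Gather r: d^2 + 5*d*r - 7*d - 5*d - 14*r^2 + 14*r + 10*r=d^2 - 12*d - 14*r^2 + r*(5*d + 24)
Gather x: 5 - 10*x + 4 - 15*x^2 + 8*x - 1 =-15*x^2 - 2*x + 8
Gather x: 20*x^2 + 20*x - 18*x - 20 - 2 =20*x^2 + 2*x - 22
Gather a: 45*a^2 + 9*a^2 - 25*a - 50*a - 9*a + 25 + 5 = 54*a^2 - 84*a + 30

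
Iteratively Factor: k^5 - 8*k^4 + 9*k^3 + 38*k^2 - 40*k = (k - 4)*(k^4 - 4*k^3 - 7*k^2 + 10*k) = (k - 5)*(k - 4)*(k^3 + k^2 - 2*k) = k*(k - 5)*(k - 4)*(k^2 + k - 2) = k*(k - 5)*(k - 4)*(k + 2)*(k - 1)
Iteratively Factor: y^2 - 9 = (y + 3)*(y - 3)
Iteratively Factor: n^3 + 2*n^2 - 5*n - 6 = (n + 3)*(n^2 - n - 2) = (n + 1)*(n + 3)*(n - 2)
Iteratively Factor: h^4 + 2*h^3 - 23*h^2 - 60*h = (h + 4)*(h^3 - 2*h^2 - 15*h) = h*(h + 4)*(h^2 - 2*h - 15) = h*(h - 5)*(h + 4)*(h + 3)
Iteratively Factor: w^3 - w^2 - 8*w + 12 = (w - 2)*(w^2 + w - 6) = (w - 2)*(w + 3)*(w - 2)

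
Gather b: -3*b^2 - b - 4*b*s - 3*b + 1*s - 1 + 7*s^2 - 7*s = -3*b^2 + b*(-4*s - 4) + 7*s^2 - 6*s - 1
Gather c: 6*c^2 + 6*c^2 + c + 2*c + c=12*c^2 + 4*c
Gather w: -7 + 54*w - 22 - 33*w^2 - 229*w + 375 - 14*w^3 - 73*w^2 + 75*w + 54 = -14*w^3 - 106*w^2 - 100*w + 400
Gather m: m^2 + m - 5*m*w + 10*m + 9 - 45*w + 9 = m^2 + m*(11 - 5*w) - 45*w + 18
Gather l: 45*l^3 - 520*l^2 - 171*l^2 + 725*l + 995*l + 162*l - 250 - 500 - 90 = 45*l^3 - 691*l^2 + 1882*l - 840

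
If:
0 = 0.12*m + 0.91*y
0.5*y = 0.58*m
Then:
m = 0.00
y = 0.00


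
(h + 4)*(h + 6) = h^2 + 10*h + 24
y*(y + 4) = y^2 + 4*y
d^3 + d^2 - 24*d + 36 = (d - 3)*(d - 2)*(d + 6)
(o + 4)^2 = o^2 + 8*o + 16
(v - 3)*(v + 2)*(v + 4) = v^3 + 3*v^2 - 10*v - 24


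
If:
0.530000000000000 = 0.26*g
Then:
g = 2.04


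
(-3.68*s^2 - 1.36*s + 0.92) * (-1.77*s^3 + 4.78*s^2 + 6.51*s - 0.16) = 6.5136*s^5 - 15.1832*s^4 - 32.086*s^3 - 3.8672*s^2 + 6.2068*s - 0.1472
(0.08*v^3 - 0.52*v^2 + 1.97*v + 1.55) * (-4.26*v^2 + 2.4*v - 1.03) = -0.3408*v^5 + 2.4072*v^4 - 9.7226*v^3 - 1.3394*v^2 + 1.6909*v - 1.5965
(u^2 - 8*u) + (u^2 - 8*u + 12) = 2*u^2 - 16*u + 12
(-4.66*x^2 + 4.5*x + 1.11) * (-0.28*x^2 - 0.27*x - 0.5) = 1.3048*x^4 - 0.00180000000000002*x^3 + 0.8042*x^2 - 2.5497*x - 0.555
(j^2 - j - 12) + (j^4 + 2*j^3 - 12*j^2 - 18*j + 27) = j^4 + 2*j^3 - 11*j^2 - 19*j + 15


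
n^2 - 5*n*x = n*(n - 5*x)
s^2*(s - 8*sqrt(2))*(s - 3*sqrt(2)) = s^4 - 11*sqrt(2)*s^3 + 48*s^2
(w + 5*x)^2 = w^2 + 10*w*x + 25*x^2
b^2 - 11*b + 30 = (b - 6)*(b - 5)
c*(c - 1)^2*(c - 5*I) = c^4 - 2*c^3 - 5*I*c^3 + c^2 + 10*I*c^2 - 5*I*c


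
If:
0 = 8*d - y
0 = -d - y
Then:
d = 0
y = 0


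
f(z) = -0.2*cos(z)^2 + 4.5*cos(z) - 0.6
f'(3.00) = -0.69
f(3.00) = -5.25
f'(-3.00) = 0.69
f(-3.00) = -5.25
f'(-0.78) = 2.96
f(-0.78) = 2.50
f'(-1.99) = 4.26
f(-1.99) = -2.46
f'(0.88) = -3.27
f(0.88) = 2.19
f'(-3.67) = -2.44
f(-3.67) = -4.64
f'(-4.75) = -4.48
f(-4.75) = -0.43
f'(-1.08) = 3.80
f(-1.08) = 1.48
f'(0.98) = -3.55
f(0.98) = 1.84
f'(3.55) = 1.93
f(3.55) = -4.90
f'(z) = 0.4*sin(z)*cos(z) - 4.5*sin(z) = (0.4*cos(z) - 4.5)*sin(z)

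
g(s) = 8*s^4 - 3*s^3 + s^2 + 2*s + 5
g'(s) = 32*s^3 - 9*s^2 + 2*s + 2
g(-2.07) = 178.64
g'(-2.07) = -324.54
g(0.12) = 5.25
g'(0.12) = 2.17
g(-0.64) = 6.26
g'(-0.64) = -11.36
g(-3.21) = 957.51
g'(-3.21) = -1155.59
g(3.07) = 644.39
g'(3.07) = 849.22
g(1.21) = 20.72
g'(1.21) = 47.93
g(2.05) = 128.75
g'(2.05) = 243.96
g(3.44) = 1021.86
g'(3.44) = 1205.02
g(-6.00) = 11045.00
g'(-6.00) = -7246.00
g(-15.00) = 415325.00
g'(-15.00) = -110053.00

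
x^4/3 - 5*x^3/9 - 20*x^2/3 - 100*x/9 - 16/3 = (x/3 + 1/3)*(x - 6)*(x + 4/3)*(x + 2)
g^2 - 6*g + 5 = (g - 5)*(g - 1)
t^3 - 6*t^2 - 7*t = t*(t - 7)*(t + 1)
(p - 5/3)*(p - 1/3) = p^2 - 2*p + 5/9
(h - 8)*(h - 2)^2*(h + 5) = h^4 - 7*h^3 - 24*h^2 + 148*h - 160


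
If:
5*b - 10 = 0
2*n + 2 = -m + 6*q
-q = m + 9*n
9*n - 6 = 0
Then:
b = 2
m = -118/21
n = 2/3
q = -8/21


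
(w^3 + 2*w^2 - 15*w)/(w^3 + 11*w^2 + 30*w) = (w - 3)/(w + 6)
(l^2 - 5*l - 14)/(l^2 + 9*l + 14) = (l - 7)/(l + 7)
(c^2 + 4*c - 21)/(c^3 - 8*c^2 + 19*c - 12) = (c + 7)/(c^2 - 5*c + 4)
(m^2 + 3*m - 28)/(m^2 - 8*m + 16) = (m + 7)/(m - 4)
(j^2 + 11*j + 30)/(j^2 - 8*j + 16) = (j^2 + 11*j + 30)/(j^2 - 8*j + 16)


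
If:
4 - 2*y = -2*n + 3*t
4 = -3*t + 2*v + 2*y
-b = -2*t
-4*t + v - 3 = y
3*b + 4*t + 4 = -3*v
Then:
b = -92/73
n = -194/73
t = -46/73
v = 56/73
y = 21/73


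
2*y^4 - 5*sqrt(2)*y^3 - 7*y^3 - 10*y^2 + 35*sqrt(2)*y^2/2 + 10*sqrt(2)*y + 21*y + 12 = (y - 4)*(y - 3*sqrt(2))*(sqrt(2)*y + 1)*(sqrt(2)*y + sqrt(2)/2)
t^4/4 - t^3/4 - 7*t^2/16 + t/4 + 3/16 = (t/4 + 1/4)*(t - 3/2)*(t - 1)*(t + 1/2)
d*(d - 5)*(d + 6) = d^3 + d^2 - 30*d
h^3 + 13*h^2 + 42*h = h*(h + 6)*(h + 7)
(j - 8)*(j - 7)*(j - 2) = j^3 - 17*j^2 + 86*j - 112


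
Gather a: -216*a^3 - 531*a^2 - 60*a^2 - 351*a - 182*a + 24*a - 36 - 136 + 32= -216*a^3 - 591*a^2 - 509*a - 140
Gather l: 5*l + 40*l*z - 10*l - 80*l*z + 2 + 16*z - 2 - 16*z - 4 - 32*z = l*(-40*z - 5) - 32*z - 4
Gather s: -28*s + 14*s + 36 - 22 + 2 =16 - 14*s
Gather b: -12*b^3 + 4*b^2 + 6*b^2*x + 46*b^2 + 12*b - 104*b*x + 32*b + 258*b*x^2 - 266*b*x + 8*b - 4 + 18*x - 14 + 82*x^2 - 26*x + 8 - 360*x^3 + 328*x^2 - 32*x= -12*b^3 + b^2*(6*x + 50) + b*(258*x^2 - 370*x + 52) - 360*x^3 + 410*x^2 - 40*x - 10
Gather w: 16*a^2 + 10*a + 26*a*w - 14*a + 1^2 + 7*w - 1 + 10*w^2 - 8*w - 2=16*a^2 - 4*a + 10*w^2 + w*(26*a - 1) - 2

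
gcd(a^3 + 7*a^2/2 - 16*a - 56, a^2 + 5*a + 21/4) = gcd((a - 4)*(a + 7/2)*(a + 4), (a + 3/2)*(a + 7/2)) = a + 7/2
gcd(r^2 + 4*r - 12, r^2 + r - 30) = r + 6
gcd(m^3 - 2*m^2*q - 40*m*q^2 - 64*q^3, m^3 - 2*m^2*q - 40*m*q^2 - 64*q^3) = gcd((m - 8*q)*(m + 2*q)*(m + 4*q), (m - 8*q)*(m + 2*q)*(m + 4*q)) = -m^3 + 2*m^2*q + 40*m*q^2 + 64*q^3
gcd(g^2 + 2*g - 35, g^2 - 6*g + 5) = g - 5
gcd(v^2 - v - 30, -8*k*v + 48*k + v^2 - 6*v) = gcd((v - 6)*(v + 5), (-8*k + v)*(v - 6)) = v - 6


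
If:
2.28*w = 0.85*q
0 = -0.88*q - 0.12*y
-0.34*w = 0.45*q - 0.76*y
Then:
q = 0.00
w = 0.00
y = 0.00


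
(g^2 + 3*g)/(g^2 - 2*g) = (g + 3)/(g - 2)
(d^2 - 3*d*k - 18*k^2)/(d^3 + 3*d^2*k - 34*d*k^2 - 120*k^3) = (d + 3*k)/(d^2 + 9*d*k + 20*k^2)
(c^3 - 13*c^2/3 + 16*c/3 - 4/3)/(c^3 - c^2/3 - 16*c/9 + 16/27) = 9*(c^2 - 4*c + 4)/(9*c^2 - 16)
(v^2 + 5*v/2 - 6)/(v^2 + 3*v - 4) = (v - 3/2)/(v - 1)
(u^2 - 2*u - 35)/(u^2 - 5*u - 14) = (u + 5)/(u + 2)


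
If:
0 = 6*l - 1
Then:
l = 1/6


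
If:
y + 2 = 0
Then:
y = -2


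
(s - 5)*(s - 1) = s^2 - 6*s + 5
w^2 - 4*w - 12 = (w - 6)*(w + 2)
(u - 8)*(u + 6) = u^2 - 2*u - 48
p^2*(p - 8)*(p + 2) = p^4 - 6*p^3 - 16*p^2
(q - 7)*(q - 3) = q^2 - 10*q + 21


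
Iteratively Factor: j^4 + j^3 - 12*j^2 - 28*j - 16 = (j + 1)*(j^3 - 12*j - 16) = (j + 1)*(j + 2)*(j^2 - 2*j - 8) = (j - 4)*(j + 1)*(j + 2)*(j + 2)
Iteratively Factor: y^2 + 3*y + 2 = (y + 2)*(y + 1)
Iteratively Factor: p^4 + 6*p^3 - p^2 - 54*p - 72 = (p - 3)*(p^3 + 9*p^2 + 26*p + 24) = (p - 3)*(p + 3)*(p^2 + 6*p + 8) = (p - 3)*(p + 3)*(p + 4)*(p + 2)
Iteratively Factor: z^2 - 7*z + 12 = (z - 4)*(z - 3)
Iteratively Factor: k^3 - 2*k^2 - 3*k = (k + 1)*(k^2 - 3*k) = (k - 3)*(k + 1)*(k)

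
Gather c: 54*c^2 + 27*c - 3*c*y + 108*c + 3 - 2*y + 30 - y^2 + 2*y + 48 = 54*c^2 + c*(135 - 3*y) - y^2 + 81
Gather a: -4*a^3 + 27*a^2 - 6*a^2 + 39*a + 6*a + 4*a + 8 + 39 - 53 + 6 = -4*a^3 + 21*a^2 + 49*a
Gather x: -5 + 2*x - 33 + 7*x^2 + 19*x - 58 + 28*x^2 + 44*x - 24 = 35*x^2 + 65*x - 120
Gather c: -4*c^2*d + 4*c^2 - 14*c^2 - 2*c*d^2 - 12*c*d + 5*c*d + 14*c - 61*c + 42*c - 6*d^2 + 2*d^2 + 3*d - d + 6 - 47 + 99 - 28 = c^2*(-4*d - 10) + c*(-2*d^2 - 7*d - 5) - 4*d^2 + 2*d + 30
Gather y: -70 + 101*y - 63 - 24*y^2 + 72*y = -24*y^2 + 173*y - 133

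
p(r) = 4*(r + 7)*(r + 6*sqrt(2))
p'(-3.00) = 37.94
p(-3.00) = 87.76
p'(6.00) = 109.94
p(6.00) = 753.23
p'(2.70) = 83.54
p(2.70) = 433.99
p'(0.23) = 63.78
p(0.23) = 252.05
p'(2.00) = 77.94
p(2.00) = 377.47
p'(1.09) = 70.66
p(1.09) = 309.86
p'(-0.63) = 56.90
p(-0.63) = 200.15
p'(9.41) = 137.22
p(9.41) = 1174.65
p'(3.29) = 88.26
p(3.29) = 484.67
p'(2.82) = 84.50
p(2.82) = 444.07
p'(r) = 8*r + 28 + 24*sqrt(2)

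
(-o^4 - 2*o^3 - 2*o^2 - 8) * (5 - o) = o^5 - 3*o^4 - 8*o^3 - 10*o^2 + 8*o - 40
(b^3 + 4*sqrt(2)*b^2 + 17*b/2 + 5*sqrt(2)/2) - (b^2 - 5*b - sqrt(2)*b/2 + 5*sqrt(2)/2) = b^3 - b^2 + 4*sqrt(2)*b^2 + sqrt(2)*b/2 + 27*b/2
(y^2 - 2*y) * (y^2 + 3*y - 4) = y^4 + y^3 - 10*y^2 + 8*y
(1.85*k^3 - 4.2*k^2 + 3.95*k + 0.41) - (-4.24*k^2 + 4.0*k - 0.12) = 1.85*k^3 + 0.04*k^2 - 0.0499999999999998*k + 0.53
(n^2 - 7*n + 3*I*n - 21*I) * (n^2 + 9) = n^4 - 7*n^3 + 3*I*n^3 + 9*n^2 - 21*I*n^2 - 63*n + 27*I*n - 189*I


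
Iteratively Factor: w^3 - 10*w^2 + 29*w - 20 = (w - 5)*(w^2 - 5*w + 4) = (w - 5)*(w - 1)*(w - 4)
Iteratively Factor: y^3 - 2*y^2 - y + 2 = (y - 2)*(y^2 - 1) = (y - 2)*(y + 1)*(y - 1)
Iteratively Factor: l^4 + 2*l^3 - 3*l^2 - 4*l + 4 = (l - 1)*(l^3 + 3*l^2 - 4) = (l - 1)^2*(l^2 + 4*l + 4) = (l - 1)^2*(l + 2)*(l + 2)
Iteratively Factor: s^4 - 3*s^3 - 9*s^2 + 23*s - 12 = (s - 1)*(s^3 - 2*s^2 - 11*s + 12) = (s - 1)^2*(s^2 - s - 12) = (s - 4)*(s - 1)^2*(s + 3)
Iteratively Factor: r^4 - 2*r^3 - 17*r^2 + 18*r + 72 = (r - 4)*(r^3 + 2*r^2 - 9*r - 18) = (r - 4)*(r - 3)*(r^2 + 5*r + 6) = (r - 4)*(r - 3)*(r + 2)*(r + 3)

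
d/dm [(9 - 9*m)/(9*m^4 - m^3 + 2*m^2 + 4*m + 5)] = 9*(-9*m^4 + m^3 - 2*m^2 - 4*m + (m - 1)*(36*m^3 - 3*m^2 + 4*m + 4) - 5)/(9*m^4 - m^3 + 2*m^2 + 4*m + 5)^2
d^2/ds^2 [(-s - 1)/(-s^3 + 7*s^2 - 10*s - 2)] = 2*((s + 1)*(3*s^2 - 14*s + 10)^2 + (-3*s^2 + 14*s - (s + 1)*(3*s - 7) - 10)*(s^3 - 7*s^2 + 10*s + 2))/(s^3 - 7*s^2 + 10*s + 2)^3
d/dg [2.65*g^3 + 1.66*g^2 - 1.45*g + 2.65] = 7.95*g^2 + 3.32*g - 1.45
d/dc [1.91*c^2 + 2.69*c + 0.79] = 3.82*c + 2.69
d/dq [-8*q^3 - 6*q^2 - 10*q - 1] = -24*q^2 - 12*q - 10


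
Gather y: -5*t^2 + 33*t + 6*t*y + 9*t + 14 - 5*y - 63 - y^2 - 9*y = -5*t^2 + 42*t - y^2 + y*(6*t - 14) - 49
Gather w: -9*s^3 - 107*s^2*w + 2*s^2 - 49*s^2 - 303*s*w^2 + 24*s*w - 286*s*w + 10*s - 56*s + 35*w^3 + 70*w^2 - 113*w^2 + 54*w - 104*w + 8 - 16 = -9*s^3 - 47*s^2 - 46*s + 35*w^3 + w^2*(-303*s - 43) + w*(-107*s^2 - 262*s - 50) - 8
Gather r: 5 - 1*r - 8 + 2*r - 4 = r - 7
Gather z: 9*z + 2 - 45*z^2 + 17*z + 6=-45*z^2 + 26*z + 8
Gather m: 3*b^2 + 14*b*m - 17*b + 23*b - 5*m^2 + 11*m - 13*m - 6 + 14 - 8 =3*b^2 + 6*b - 5*m^2 + m*(14*b - 2)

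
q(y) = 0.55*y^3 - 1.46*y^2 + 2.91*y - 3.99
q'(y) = 1.65*y^2 - 2.92*y + 2.91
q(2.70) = 4.05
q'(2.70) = 7.05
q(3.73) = 15.09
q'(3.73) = 14.97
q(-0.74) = -7.17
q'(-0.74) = 5.97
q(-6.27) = -215.20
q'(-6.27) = 86.08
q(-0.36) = -5.25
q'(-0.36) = 4.18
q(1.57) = -0.89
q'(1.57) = 2.39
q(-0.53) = -6.02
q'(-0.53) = 4.92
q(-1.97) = -19.59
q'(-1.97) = 15.07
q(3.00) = 6.45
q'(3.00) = 9.00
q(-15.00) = -2232.39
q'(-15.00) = 417.96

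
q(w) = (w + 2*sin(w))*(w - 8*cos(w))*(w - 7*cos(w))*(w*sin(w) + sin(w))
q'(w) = (w + 2*sin(w))*(w - 8*cos(w))*(w - 7*cos(w))*(w*cos(w) + sin(w) + cos(w)) + (w + 2*sin(w))*(w - 8*cos(w))*(w*sin(w) + sin(w))*(7*sin(w) + 1) + (w + 2*sin(w))*(w - 7*cos(w))*(w*sin(w) + sin(w))*(8*sin(w) + 1) + (w - 8*cos(w))*(w - 7*cos(w))*(w*sin(w) + sin(w))*(2*cos(w) + 1) = (w + 1)*(w + 2*sin(w))*(w - 8*cos(w))*(7*sin(w) + 1)*sin(w) + (w + 1)*(w + 2*sin(w))*(w - 7*cos(w))*(8*sin(w) + 1)*sin(w) + (w + 1)*(w - 8*cos(w))*(w - 7*cos(w))*(2*cos(w) + 1)*sin(w) + (w + 2*sin(w))*(w - 8*cos(w))*(w - 7*cos(w))*(w*cos(w) + sqrt(2)*sin(w + pi/4))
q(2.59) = 550.41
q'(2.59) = -243.26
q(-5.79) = 1685.59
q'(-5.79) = 586.14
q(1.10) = 28.31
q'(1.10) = -143.13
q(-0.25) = 7.78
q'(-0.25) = -49.00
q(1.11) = 26.87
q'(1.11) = -143.65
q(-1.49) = -7.47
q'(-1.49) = -27.77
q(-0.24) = 7.29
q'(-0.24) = -48.66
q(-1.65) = -2.63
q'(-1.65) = -27.96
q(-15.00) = -12820.25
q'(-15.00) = -25211.10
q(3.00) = 200.90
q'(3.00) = -1339.76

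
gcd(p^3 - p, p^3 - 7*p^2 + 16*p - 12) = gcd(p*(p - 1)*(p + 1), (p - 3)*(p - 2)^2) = 1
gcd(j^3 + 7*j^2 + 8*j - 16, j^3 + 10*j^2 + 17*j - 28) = j^2 + 3*j - 4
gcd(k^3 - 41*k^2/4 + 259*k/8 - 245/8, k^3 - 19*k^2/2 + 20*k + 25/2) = k - 5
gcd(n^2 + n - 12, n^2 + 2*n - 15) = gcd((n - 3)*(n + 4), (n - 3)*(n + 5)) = n - 3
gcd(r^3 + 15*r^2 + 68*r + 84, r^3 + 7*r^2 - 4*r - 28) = r^2 + 9*r + 14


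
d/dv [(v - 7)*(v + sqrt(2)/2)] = 2*v - 7 + sqrt(2)/2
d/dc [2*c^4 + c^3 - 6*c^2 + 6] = c*(8*c^2 + 3*c - 12)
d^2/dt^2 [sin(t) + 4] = -sin(t)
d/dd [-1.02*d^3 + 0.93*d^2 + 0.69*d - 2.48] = -3.06*d^2 + 1.86*d + 0.69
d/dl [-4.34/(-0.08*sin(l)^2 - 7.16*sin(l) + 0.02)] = -(0.6944*sin(l) + 31.0744)*cos(l)/(0.08*sin(l)^2 + 7.16*sin(l) - 0.02)^2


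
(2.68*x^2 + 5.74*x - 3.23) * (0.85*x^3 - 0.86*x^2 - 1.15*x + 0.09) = 2.278*x^5 + 2.5742*x^4 - 10.7639*x^3 - 3.582*x^2 + 4.2311*x - 0.2907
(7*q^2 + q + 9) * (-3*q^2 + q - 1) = -21*q^4 + 4*q^3 - 33*q^2 + 8*q - 9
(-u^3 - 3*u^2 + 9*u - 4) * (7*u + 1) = -7*u^4 - 22*u^3 + 60*u^2 - 19*u - 4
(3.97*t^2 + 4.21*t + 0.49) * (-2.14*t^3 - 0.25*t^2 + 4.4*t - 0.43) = -8.4958*t^5 - 10.0019*t^4 + 15.3669*t^3 + 16.6944*t^2 + 0.3457*t - 0.2107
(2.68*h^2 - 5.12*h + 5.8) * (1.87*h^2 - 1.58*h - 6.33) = 5.0116*h^4 - 13.8088*h^3 + 1.9712*h^2 + 23.2456*h - 36.714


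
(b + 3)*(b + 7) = b^2 + 10*b + 21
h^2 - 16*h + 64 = (h - 8)^2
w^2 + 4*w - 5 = (w - 1)*(w + 5)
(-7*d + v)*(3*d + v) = -21*d^2 - 4*d*v + v^2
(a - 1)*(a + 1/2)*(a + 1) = a^3 + a^2/2 - a - 1/2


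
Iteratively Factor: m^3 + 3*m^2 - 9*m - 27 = (m - 3)*(m^2 + 6*m + 9) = (m - 3)*(m + 3)*(m + 3)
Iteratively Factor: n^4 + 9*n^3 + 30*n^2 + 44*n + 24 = (n + 2)*(n^3 + 7*n^2 + 16*n + 12) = (n + 2)^2*(n^2 + 5*n + 6) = (n + 2)^2*(n + 3)*(n + 2)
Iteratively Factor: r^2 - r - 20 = (r + 4)*(r - 5)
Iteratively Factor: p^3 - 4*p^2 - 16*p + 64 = (p - 4)*(p^2 - 16) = (p - 4)^2*(p + 4)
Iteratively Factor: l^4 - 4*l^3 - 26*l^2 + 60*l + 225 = (l + 3)*(l^3 - 7*l^2 - 5*l + 75) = (l - 5)*(l + 3)*(l^2 - 2*l - 15) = (l - 5)^2*(l + 3)*(l + 3)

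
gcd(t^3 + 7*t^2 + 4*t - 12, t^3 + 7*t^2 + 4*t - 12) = t^3 + 7*t^2 + 4*t - 12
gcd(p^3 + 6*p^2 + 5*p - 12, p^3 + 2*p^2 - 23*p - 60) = p^2 + 7*p + 12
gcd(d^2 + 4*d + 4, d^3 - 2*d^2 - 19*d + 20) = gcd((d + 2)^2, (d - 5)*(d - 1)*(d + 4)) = 1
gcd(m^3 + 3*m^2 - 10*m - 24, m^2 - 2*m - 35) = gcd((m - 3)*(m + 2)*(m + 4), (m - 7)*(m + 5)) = 1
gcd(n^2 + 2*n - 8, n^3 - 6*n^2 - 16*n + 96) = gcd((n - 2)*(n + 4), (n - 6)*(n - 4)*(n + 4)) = n + 4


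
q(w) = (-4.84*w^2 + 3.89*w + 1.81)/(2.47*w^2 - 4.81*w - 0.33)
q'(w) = (3.89 - 9.68*w)/(2.47*w^2 - 4.81*w - 0.33) + (4.81 - 4.94*w)*(-4.84*w^2 + 3.89*w + 1.81)/(2.47*w^2 - 4.81*w - 0.33)^2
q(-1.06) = -1.03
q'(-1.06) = 0.51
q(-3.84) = -1.55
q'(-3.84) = 0.08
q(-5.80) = -1.66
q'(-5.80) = 0.04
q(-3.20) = -1.49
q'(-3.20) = 0.10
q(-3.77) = -1.54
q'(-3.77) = 0.08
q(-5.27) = -1.64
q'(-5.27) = 0.05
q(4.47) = -2.82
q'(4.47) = 0.34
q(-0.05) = -19.24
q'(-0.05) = 1115.35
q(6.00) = -2.50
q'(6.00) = 0.13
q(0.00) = -5.48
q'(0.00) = 68.16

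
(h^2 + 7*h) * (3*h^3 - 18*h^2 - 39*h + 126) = 3*h^5 + 3*h^4 - 165*h^3 - 147*h^2 + 882*h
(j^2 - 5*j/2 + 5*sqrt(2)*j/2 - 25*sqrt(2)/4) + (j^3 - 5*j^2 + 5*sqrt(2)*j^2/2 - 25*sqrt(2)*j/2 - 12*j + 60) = j^3 - 4*j^2 + 5*sqrt(2)*j^2/2 - 29*j/2 - 10*sqrt(2)*j - 25*sqrt(2)/4 + 60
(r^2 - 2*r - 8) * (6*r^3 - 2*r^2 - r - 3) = 6*r^5 - 14*r^4 - 45*r^3 + 15*r^2 + 14*r + 24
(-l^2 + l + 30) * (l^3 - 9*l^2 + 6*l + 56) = -l^5 + 10*l^4 + 15*l^3 - 320*l^2 + 236*l + 1680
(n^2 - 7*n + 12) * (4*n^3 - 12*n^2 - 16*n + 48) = 4*n^5 - 40*n^4 + 116*n^3 + 16*n^2 - 528*n + 576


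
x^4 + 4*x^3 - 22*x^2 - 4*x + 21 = (x - 3)*(x - 1)*(x + 1)*(x + 7)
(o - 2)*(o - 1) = o^2 - 3*o + 2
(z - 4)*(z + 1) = z^2 - 3*z - 4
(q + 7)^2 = q^2 + 14*q + 49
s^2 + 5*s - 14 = (s - 2)*(s + 7)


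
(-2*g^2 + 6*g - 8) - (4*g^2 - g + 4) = -6*g^2 + 7*g - 12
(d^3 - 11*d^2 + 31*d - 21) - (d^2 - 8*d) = d^3 - 12*d^2 + 39*d - 21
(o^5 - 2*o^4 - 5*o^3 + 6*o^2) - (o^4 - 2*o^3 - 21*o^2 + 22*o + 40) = o^5 - 3*o^4 - 3*o^3 + 27*o^2 - 22*o - 40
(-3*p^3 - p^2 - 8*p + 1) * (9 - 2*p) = 6*p^4 - 25*p^3 + 7*p^2 - 74*p + 9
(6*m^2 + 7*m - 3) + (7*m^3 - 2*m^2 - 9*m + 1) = 7*m^3 + 4*m^2 - 2*m - 2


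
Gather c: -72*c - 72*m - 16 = -72*c - 72*m - 16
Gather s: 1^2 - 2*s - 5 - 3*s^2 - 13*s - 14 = -3*s^2 - 15*s - 18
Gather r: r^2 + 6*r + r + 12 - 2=r^2 + 7*r + 10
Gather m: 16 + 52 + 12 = 80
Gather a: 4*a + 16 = 4*a + 16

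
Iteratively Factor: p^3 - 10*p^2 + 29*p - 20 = (p - 4)*(p^2 - 6*p + 5) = (p - 5)*(p - 4)*(p - 1)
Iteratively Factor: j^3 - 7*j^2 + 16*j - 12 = (j - 2)*(j^2 - 5*j + 6) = (j - 2)^2*(j - 3)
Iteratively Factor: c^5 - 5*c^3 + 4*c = (c - 1)*(c^4 + c^3 - 4*c^2 - 4*c) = (c - 1)*(c + 2)*(c^3 - c^2 - 2*c) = c*(c - 1)*(c + 2)*(c^2 - c - 2) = c*(c - 1)*(c + 1)*(c + 2)*(c - 2)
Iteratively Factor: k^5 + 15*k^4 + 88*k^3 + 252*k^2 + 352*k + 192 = (k + 4)*(k^4 + 11*k^3 + 44*k^2 + 76*k + 48) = (k + 3)*(k + 4)*(k^3 + 8*k^2 + 20*k + 16) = (k + 3)*(k + 4)^2*(k^2 + 4*k + 4) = (k + 2)*(k + 3)*(k + 4)^2*(k + 2)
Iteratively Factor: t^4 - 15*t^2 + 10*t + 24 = (t + 4)*(t^3 - 4*t^2 + t + 6) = (t - 3)*(t + 4)*(t^2 - t - 2) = (t - 3)*(t - 2)*(t + 4)*(t + 1)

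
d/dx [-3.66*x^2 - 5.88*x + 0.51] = -7.32*x - 5.88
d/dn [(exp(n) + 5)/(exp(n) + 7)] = 2*exp(n)/(exp(n) + 7)^2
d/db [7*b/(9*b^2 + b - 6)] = 7*(9*b^2 - b*(18*b + 1) + b - 6)/(9*b^2 + b - 6)^2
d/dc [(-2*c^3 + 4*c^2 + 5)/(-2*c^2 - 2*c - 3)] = 2*(2*c^4 + 4*c^3 + 5*c^2 - 2*c + 5)/(4*c^4 + 8*c^3 + 16*c^2 + 12*c + 9)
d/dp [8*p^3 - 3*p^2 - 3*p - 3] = 24*p^2 - 6*p - 3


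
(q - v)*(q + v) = q^2 - v^2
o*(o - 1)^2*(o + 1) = o^4 - o^3 - o^2 + o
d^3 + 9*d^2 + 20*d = d*(d + 4)*(d + 5)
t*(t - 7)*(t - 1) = t^3 - 8*t^2 + 7*t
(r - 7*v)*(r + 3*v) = r^2 - 4*r*v - 21*v^2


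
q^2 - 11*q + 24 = (q - 8)*(q - 3)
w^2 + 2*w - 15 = (w - 3)*(w + 5)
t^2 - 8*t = t*(t - 8)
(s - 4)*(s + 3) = s^2 - s - 12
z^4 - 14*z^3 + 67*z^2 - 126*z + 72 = (z - 6)*(z - 4)*(z - 3)*(z - 1)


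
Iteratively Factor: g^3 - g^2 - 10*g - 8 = (g + 2)*(g^2 - 3*g - 4) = (g - 4)*(g + 2)*(g + 1)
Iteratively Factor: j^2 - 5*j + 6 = (j - 3)*(j - 2)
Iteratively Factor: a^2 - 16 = (a - 4)*(a + 4)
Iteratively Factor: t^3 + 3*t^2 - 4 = (t + 2)*(t^2 + t - 2) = (t + 2)^2*(t - 1)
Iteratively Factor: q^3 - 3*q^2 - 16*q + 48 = (q - 4)*(q^2 + q - 12) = (q - 4)*(q + 4)*(q - 3)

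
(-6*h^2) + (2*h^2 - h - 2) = -4*h^2 - h - 2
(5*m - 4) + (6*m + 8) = 11*m + 4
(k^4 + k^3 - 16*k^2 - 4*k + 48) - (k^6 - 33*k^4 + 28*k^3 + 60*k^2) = -k^6 + 34*k^4 - 27*k^3 - 76*k^2 - 4*k + 48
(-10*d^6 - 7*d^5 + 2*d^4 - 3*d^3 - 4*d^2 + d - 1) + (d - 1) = -10*d^6 - 7*d^5 + 2*d^4 - 3*d^3 - 4*d^2 + 2*d - 2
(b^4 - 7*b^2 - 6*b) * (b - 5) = b^5 - 5*b^4 - 7*b^3 + 29*b^2 + 30*b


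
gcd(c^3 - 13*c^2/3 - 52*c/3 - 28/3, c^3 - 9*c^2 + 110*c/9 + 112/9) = c^2 - 19*c/3 - 14/3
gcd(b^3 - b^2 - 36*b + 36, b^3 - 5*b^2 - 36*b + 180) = b^2 - 36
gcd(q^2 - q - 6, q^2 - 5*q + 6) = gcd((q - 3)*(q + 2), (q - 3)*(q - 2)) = q - 3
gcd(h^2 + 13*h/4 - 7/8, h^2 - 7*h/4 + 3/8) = h - 1/4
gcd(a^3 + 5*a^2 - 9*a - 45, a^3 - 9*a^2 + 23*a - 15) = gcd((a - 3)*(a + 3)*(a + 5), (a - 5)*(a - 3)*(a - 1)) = a - 3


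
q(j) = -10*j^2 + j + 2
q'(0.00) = 1.00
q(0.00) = 2.00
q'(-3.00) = 61.00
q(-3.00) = -91.00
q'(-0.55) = 12.00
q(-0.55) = -1.58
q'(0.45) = -8.00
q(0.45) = 0.42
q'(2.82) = -55.40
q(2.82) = -74.70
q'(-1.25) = 26.00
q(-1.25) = -14.88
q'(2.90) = -57.00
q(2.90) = -79.20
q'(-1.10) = 23.00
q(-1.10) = -11.20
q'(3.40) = -67.00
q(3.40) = -110.20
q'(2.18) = -42.60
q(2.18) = -43.34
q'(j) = 1 - 20*j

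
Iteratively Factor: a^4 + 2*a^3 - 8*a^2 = (a)*(a^3 + 2*a^2 - 8*a) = a^2*(a^2 + 2*a - 8) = a^2*(a + 4)*(a - 2)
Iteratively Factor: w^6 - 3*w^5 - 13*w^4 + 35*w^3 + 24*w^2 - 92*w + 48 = (w - 1)*(w^5 - 2*w^4 - 15*w^3 + 20*w^2 + 44*w - 48) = (w - 1)*(w + 2)*(w^4 - 4*w^3 - 7*w^2 + 34*w - 24) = (w - 1)^2*(w + 2)*(w^3 - 3*w^2 - 10*w + 24) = (w - 2)*(w - 1)^2*(w + 2)*(w^2 - w - 12) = (w - 2)*(w - 1)^2*(w + 2)*(w + 3)*(w - 4)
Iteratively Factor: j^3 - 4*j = (j - 2)*(j^2 + 2*j) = j*(j - 2)*(j + 2)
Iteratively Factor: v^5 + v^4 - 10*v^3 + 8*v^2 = (v)*(v^4 + v^3 - 10*v^2 + 8*v) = v*(v + 4)*(v^3 - 3*v^2 + 2*v) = v^2*(v + 4)*(v^2 - 3*v + 2) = v^2*(v - 1)*(v + 4)*(v - 2)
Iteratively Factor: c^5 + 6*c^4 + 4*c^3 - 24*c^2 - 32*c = (c + 4)*(c^4 + 2*c^3 - 4*c^2 - 8*c) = (c + 2)*(c + 4)*(c^3 - 4*c) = (c - 2)*(c + 2)*(c + 4)*(c^2 + 2*c) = c*(c - 2)*(c + 2)*(c + 4)*(c + 2)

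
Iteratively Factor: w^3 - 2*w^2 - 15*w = (w + 3)*(w^2 - 5*w) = w*(w + 3)*(w - 5)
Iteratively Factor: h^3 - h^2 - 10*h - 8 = (h + 1)*(h^2 - 2*h - 8) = (h - 4)*(h + 1)*(h + 2)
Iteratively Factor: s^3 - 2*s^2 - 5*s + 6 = (s + 2)*(s^2 - 4*s + 3) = (s - 1)*(s + 2)*(s - 3)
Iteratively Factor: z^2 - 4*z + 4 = (z - 2)*(z - 2)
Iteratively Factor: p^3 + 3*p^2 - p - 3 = (p - 1)*(p^2 + 4*p + 3) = (p - 1)*(p + 3)*(p + 1)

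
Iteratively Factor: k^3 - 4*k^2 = (k - 4)*(k^2) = k*(k - 4)*(k)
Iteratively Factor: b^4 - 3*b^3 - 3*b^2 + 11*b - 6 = (b - 3)*(b^3 - 3*b + 2) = (b - 3)*(b - 1)*(b^2 + b - 2) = (b - 3)*(b - 1)^2*(b + 2)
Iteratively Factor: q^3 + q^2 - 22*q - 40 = (q - 5)*(q^2 + 6*q + 8) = (q - 5)*(q + 4)*(q + 2)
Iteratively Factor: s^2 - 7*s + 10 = (s - 5)*(s - 2)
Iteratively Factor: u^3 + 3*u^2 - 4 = (u + 2)*(u^2 + u - 2) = (u + 2)^2*(u - 1)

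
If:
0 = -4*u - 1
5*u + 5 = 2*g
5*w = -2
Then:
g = 15/8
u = -1/4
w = -2/5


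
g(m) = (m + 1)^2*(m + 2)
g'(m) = (m + 1)^2 + (m + 2)*(2*m + 2)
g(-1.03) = 0.00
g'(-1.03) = -0.06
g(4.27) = 174.14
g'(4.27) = 93.86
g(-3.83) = -14.66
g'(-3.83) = 18.37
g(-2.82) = -2.72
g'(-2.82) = 6.30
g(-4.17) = -21.81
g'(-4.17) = 23.81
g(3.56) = 115.61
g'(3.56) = 71.50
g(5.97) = 387.19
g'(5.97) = 159.68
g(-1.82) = 0.12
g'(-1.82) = 0.38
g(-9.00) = -448.00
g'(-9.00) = 176.00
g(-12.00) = -1210.00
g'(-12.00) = 341.00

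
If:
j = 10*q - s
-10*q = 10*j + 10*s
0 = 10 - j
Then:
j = 10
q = 0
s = -10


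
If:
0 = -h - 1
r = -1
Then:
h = -1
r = -1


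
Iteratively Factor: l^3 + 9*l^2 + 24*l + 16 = (l + 4)*(l^2 + 5*l + 4) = (l + 1)*(l + 4)*(l + 4)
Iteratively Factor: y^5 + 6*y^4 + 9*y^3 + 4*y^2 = (y + 4)*(y^4 + 2*y^3 + y^2) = (y + 1)*(y + 4)*(y^3 + y^2) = y*(y + 1)*(y + 4)*(y^2 + y) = y*(y + 1)^2*(y + 4)*(y)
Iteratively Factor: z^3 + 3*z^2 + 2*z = (z + 1)*(z^2 + 2*z) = (z + 1)*(z + 2)*(z)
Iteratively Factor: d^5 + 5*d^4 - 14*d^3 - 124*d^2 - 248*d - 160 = (d - 5)*(d^4 + 10*d^3 + 36*d^2 + 56*d + 32) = (d - 5)*(d + 4)*(d^3 + 6*d^2 + 12*d + 8) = (d - 5)*(d + 2)*(d + 4)*(d^2 + 4*d + 4) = (d - 5)*(d + 2)^2*(d + 4)*(d + 2)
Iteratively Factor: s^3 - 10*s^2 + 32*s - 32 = (s - 2)*(s^2 - 8*s + 16) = (s - 4)*(s - 2)*(s - 4)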